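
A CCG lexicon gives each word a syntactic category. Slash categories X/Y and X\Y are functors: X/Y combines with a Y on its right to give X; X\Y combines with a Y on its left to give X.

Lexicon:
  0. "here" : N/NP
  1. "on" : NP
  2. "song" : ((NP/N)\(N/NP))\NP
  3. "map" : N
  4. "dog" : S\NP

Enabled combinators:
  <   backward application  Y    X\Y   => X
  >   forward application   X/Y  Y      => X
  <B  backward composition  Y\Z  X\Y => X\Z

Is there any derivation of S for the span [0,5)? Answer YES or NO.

YES

[0,5] S   <
  [0,4] NP   >
    [0,3] NP/N   <
      [0,1] "here" : N/NP
      [1,3] (NP/N)\(N/NP)   <
        [1,2] "on" : NP
        [2,3] "song" : ((NP/N)\(N/NP))\NP
    [3,4] "map" : N
  [4,5] "dog" : S\NP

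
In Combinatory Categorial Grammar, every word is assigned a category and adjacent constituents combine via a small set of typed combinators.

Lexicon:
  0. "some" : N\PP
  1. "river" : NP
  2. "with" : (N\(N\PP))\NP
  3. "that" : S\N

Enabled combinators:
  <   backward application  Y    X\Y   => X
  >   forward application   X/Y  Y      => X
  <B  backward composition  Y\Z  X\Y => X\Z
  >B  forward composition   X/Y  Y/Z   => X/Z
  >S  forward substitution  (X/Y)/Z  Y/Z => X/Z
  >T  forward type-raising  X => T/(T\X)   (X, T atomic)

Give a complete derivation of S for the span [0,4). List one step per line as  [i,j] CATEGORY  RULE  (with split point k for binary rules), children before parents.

[0,1] N\PP  lex  "some"
[1,2] NP  lex  "river"
[2,3] (N\(N\PP))\NP  lex  "with"
[1,3] N\(N\PP)  <  k=2
[0,3] N  <  k=1
[3,4] S\N  lex  "that"
[0,4] S  <  k=3

[0,4] S   <
  [0,3] N   <
    [0,1] "some" : N\PP
    [1,3] N\(N\PP)   <
      [1,2] "river" : NP
      [2,3] "with" : (N\(N\PP))\NP
  [3,4] "that" : S\N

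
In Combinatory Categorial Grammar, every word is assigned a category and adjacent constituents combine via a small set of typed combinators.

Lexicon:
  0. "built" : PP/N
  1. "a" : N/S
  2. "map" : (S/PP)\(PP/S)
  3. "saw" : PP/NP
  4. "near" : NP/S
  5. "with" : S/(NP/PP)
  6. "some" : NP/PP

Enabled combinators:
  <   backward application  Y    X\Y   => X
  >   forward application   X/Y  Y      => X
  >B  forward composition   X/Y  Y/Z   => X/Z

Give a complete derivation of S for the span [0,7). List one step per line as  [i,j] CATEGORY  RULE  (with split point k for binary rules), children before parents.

[0,7] S   >
  [0,3] S/PP   <
    [0,2] PP/S   >B
      [0,1] "built" : PP/N
      [1,2] "a" : N/S
    [2,3] "map" : (S/PP)\(PP/S)
  [3,7] PP   >
    [3,5] PP/S   >B
      [3,4] "saw" : PP/NP
      [4,5] "near" : NP/S
    [5,7] S   >
      [5,6] "with" : S/(NP/PP)
      [6,7] "some" : NP/PP

[0,1] PP/N  lex  "built"
[1,2] N/S  lex  "a"
[0,2] PP/S  >B  k=1
[2,3] (S/PP)\(PP/S)  lex  "map"
[0,3] S/PP  <  k=2
[3,4] PP/NP  lex  "saw"
[4,5] NP/S  lex  "near"
[3,5] PP/S  >B  k=4
[5,6] S/(NP/PP)  lex  "with"
[6,7] NP/PP  lex  "some"
[5,7] S  >  k=6
[3,7] PP  >  k=5
[0,7] S  >  k=3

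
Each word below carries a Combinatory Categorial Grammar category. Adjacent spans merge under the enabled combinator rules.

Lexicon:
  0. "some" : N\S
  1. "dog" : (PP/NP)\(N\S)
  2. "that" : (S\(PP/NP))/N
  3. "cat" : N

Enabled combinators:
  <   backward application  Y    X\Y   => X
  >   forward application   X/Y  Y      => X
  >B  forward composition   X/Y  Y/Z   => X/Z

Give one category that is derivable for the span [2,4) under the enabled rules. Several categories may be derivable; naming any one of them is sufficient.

[0,4] S   <
  [0,2] PP/NP   <
    [0,1] "some" : N\S
    [1,2] "dog" : (PP/NP)\(N\S)
  [2,4] S\(PP/NP)   >
    [2,3] "that" : (S\(PP/NP))/N
    [3,4] "cat" : N

S\(PP/NP)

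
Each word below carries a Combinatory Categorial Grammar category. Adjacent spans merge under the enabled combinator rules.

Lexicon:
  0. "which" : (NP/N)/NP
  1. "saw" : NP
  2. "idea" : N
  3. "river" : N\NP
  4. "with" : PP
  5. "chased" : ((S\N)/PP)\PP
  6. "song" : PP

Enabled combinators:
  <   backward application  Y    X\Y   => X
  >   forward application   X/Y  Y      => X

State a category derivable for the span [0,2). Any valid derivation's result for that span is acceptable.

[0,7] S   <
  [0,4] N   <
    [0,3] NP   >
      [0,2] NP/N   >
        [0,1] "which" : (NP/N)/NP
        [1,2] "saw" : NP
      [2,3] "idea" : N
    [3,4] "river" : N\NP
  [4,7] S\N   >
    [4,6] (S\N)/PP   <
      [4,5] "with" : PP
      [5,6] "chased" : ((S\N)/PP)\PP
    [6,7] "song" : PP

NP/N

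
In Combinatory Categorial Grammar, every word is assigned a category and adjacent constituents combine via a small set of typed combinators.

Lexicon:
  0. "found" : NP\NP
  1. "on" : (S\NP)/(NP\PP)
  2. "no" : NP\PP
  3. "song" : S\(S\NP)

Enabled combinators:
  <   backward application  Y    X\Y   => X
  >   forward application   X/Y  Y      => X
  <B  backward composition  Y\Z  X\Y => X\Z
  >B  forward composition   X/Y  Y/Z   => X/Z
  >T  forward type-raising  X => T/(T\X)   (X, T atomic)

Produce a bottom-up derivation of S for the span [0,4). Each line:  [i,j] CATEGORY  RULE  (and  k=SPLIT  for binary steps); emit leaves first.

[0,4] S   <
  [0,3] S\NP   <B
    [0,1] "found" : NP\NP
    [1,3] S\NP   >
      [1,2] "on" : (S\NP)/(NP\PP)
      [2,3] "no" : NP\PP
  [3,4] "song" : S\(S\NP)

[0,1] NP\NP  lex  "found"
[1,2] (S\NP)/(NP\PP)  lex  "on"
[2,3] NP\PP  lex  "no"
[1,3] S\NP  >  k=2
[0,3] S\NP  <B  k=1
[3,4] S\(S\NP)  lex  "song"
[0,4] S  <  k=3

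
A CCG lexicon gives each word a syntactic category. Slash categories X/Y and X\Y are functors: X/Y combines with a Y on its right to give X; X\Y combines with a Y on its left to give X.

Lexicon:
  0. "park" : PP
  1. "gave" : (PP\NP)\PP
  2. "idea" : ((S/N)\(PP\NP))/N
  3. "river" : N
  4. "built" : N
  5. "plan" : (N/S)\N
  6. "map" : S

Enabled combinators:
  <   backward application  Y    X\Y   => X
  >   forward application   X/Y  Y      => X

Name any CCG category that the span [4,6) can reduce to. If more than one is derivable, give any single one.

N/S

[0,7] S   >
  [0,4] S/N   <
    [0,2] PP\NP   <
      [0,1] "park" : PP
      [1,2] "gave" : (PP\NP)\PP
    [2,4] (S/N)\(PP\NP)   >
      [2,3] "idea" : ((S/N)\(PP\NP))/N
      [3,4] "river" : N
  [4,7] N   >
    [4,6] N/S   <
      [4,5] "built" : N
      [5,6] "plan" : (N/S)\N
    [6,7] "map" : S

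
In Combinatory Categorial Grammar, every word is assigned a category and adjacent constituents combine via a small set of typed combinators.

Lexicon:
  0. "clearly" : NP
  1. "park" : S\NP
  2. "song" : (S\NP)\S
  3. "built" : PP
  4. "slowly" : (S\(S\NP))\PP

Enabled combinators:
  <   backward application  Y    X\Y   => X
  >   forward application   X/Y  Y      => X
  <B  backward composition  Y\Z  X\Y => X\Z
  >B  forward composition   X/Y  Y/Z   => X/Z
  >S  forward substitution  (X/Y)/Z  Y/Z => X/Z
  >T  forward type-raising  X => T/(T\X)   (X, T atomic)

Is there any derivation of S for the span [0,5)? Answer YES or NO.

YES

[0,5] S   <
  [0,3] S\NP   <
    [0,2] S   >
      [0,1] S/(S\NP)   >T
        [0,1] "clearly" : NP
      [1,2] "park" : S\NP
    [2,3] "song" : (S\NP)\S
  [3,5] S\(S\NP)   <
    [3,4] "built" : PP
    [4,5] "slowly" : (S\(S\NP))\PP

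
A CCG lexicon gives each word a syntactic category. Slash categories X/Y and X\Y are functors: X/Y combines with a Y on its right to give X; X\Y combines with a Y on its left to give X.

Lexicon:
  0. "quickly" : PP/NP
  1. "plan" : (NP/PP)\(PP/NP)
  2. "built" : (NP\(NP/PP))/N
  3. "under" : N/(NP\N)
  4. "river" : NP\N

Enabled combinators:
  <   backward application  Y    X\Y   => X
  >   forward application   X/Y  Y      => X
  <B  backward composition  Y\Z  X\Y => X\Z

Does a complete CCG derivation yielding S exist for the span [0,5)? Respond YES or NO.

NO

PP/NP (NP/PP)\(PP/NP) (NP\(NP/PP))/N N/(NP\N) NP\N
CKY chart[0,5] = {NP}; S ∉ chart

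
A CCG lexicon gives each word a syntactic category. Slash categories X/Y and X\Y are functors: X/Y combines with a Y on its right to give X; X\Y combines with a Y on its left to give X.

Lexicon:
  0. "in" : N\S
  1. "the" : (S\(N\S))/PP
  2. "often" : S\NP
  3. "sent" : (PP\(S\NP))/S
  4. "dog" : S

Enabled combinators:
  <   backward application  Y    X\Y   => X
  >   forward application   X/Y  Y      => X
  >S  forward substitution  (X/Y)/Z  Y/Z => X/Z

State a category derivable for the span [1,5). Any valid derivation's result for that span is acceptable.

S\(N\S)

[0,5] S   <
  [0,1] "in" : N\S
  [1,5] S\(N\S)   >
    [1,2] "the" : (S\(N\S))/PP
    [2,5] PP   <
      [2,3] "often" : S\NP
      [3,5] PP\(S\NP)   >
        [3,4] "sent" : (PP\(S\NP))/S
        [4,5] "dog" : S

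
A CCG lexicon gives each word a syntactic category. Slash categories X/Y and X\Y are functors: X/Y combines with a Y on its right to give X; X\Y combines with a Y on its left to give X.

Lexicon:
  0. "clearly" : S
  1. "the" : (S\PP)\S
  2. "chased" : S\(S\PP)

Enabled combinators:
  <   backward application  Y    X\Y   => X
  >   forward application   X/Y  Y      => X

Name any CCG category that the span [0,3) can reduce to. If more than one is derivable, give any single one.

S

[0,3] S   <
  [0,2] S\PP   <
    [0,1] "clearly" : S
    [1,2] "the" : (S\PP)\S
  [2,3] "chased" : S\(S\PP)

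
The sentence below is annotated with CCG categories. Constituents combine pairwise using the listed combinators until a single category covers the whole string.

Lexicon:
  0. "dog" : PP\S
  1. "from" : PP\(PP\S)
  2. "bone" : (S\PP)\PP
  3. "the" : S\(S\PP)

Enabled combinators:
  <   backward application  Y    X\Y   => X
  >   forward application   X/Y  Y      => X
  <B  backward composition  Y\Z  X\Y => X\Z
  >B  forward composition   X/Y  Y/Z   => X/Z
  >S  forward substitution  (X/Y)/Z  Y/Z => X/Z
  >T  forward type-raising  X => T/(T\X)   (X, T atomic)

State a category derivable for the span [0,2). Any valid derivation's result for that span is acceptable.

PP

[0,4] S   <
  [0,3] S\PP   <
    [0,2] PP   <
      [0,1] "dog" : PP\S
      [1,2] "from" : PP\(PP\S)
    [2,3] "bone" : (S\PP)\PP
  [3,4] "the" : S\(S\PP)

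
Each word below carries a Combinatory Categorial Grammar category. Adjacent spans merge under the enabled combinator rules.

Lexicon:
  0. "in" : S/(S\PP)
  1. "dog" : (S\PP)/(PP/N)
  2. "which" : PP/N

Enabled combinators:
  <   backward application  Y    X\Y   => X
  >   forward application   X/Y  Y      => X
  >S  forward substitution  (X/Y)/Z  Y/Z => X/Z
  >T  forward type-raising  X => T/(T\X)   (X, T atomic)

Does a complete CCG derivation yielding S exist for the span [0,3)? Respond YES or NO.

[0,3] S   >
  [0,1] "in" : S/(S\PP)
  [1,3] S\PP   >
    [1,2] "dog" : (S\PP)/(PP/N)
    [2,3] "which" : PP/N

YES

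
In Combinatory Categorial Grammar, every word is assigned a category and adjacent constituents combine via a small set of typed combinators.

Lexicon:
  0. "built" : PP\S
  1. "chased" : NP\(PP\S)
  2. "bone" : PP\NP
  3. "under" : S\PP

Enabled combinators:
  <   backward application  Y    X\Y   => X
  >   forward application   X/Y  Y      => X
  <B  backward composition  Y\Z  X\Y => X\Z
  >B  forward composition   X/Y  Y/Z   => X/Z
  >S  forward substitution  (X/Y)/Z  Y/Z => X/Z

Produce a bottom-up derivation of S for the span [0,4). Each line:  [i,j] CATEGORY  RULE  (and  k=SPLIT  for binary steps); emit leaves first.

[0,1] PP\S  lex  "built"
[1,2] NP\(PP\S)  lex  "chased"
[0,2] NP  <  k=1
[2,3] PP\NP  lex  "bone"
[3,4] S\PP  lex  "under"
[2,4] S\NP  <B  k=3
[0,4] S  <  k=2

[0,4] S   <
  [0,2] NP   <
    [0,1] "built" : PP\S
    [1,2] "chased" : NP\(PP\S)
  [2,4] S\NP   <B
    [2,3] "bone" : PP\NP
    [3,4] "under" : S\PP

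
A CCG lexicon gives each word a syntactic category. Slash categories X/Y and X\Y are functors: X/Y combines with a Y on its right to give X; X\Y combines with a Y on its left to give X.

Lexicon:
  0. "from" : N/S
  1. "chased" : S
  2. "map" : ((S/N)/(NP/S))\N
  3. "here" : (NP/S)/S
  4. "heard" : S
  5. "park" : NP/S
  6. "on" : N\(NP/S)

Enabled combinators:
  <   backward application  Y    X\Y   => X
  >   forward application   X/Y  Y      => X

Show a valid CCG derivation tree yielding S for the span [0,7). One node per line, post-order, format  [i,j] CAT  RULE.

[0,1] N/S  lex  "from"
[1,2] S  lex  "chased"
[0,2] N  >  k=1
[2,3] ((S/N)/(NP/S))\N  lex  "map"
[0,3] (S/N)/(NP/S)  <  k=2
[3,4] (NP/S)/S  lex  "here"
[4,5] S  lex  "heard"
[3,5] NP/S  >  k=4
[0,5] S/N  >  k=3
[5,6] NP/S  lex  "park"
[6,7] N\(NP/S)  lex  "on"
[5,7] N  <  k=6
[0,7] S  >  k=5

[0,7] S   >
  [0,5] S/N   >
    [0,3] (S/N)/(NP/S)   <
      [0,2] N   >
        [0,1] "from" : N/S
        [1,2] "chased" : S
      [2,3] "map" : ((S/N)/(NP/S))\N
    [3,5] NP/S   >
      [3,4] "here" : (NP/S)/S
      [4,5] "heard" : S
  [5,7] N   <
    [5,6] "park" : NP/S
    [6,7] "on" : N\(NP/S)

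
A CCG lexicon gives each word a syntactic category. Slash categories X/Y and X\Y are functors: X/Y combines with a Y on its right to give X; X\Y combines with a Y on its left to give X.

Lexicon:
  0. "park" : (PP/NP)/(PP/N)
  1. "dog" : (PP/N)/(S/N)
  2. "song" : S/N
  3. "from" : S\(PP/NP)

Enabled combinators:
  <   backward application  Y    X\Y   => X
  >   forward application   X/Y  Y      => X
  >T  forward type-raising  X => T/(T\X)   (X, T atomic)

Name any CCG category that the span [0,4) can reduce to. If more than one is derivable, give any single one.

S

[0,4] S   <
  [0,3] PP/NP   >
    [0,1] "park" : (PP/NP)/(PP/N)
    [1,3] PP/N   >
      [1,2] "dog" : (PP/N)/(S/N)
      [2,3] "song" : S/N
  [3,4] "from" : S\(PP/NP)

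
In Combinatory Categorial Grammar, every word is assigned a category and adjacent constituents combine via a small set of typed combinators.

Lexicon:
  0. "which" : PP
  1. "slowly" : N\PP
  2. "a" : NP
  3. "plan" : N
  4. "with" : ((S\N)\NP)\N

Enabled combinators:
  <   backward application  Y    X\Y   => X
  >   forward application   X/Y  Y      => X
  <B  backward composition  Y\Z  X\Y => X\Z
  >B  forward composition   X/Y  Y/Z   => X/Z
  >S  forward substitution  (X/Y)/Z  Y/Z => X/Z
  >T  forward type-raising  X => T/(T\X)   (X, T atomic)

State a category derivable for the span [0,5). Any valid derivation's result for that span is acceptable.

[0,5] S   <
  [0,2] N   <
    [0,1] "which" : PP
    [1,2] "slowly" : N\PP
  [2,5] S\N   <
    [2,3] "a" : NP
    [3,5] (S\N)\NP   <
      [3,4] "plan" : N
      [4,5] "with" : ((S\N)\NP)\N

S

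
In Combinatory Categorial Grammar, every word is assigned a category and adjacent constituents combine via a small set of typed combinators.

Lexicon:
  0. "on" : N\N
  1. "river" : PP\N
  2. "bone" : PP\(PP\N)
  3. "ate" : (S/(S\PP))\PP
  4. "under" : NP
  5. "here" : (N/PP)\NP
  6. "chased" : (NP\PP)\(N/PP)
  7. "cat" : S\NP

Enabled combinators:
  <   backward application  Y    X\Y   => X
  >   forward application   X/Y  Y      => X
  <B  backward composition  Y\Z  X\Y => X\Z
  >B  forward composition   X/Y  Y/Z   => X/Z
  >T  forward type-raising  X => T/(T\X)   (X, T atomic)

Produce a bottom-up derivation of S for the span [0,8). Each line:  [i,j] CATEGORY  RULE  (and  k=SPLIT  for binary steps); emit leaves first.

[0,8] S   >
  [0,4] S/(S\PP)   <
    [0,3] PP   <
      [0,2] PP\N   <B
        [0,1] "on" : N\N
        [1,2] "river" : PP\N
      [2,3] "bone" : PP\(PP\N)
    [3,4] "ate" : (S/(S\PP))\PP
  [4,8] S\PP   <B
    [4,7] NP\PP   <
      [4,6] N/PP   <
        [4,5] "under" : NP
        [5,6] "here" : (N/PP)\NP
      [6,7] "chased" : (NP\PP)\(N/PP)
    [7,8] "cat" : S\NP

[0,1] N\N  lex  "on"
[1,2] PP\N  lex  "river"
[0,2] PP\N  <B  k=1
[2,3] PP\(PP\N)  lex  "bone"
[0,3] PP  <  k=2
[3,4] (S/(S\PP))\PP  lex  "ate"
[0,4] S/(S\PP)  <  k=3
[4,5] NP  lex  "under"
[5,6] (N/PP)\NP  lex  "here"
[4,6] N/PP  <  k=5
[6,7] (NP\PP)\(N/PP)  lex  "chased"
[4,7] NP\PP  <  k=6
[7,8] S\NP  lex  "cat"
[4,8] S\PP  <B  k=7
[0,8] S  >  k=4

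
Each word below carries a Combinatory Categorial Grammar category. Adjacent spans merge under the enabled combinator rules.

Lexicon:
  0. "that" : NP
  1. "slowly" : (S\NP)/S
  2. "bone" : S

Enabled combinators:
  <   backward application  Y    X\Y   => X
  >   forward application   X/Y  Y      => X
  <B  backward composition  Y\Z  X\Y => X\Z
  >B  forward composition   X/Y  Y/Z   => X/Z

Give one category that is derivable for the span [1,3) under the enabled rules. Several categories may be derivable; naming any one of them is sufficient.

S\NP

[0,3] S   <
  [0,1] "that" : NP
  [1,3] S\NP   >
    [1,2] "slowly" : (S\NP)/S
    [2,3] "bone" : S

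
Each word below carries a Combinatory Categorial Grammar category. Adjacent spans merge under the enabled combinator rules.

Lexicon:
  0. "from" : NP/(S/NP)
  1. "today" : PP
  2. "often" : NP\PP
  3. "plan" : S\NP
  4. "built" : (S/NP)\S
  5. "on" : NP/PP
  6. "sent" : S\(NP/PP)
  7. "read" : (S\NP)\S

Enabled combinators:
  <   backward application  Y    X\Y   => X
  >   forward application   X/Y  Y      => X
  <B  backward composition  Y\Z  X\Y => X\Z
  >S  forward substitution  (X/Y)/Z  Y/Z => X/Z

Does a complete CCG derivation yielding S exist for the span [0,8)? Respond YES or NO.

YES

[0,8] S   <
  [0,5] NP   >
    [0,1] "from" : NP/(S/NP)
    [1,5] S/NP   <
      [1,4] S   <
        [1,3] NP   <
          [1,2] "today" : PP
          [2,3] "often" : NP\PP
        [3,4] "plan" : S\NP
      [4,5] "built" : (S/NP)\S
  [5,8] S\NP   <
    [5,7] S   <
      [5,6] "on" : NP/PP
      [6,7] "sent" : S\(NP/PP)
    [7,8] "read" : (S\NP)\S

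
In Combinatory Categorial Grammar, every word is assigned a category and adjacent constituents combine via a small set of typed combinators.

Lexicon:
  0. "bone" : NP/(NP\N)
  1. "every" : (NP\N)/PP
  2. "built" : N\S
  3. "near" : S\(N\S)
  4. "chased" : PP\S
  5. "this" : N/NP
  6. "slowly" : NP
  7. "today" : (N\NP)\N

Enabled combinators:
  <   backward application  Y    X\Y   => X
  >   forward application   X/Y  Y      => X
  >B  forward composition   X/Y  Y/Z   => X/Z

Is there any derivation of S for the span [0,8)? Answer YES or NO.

NP/(NP\N) (NP\N)/PP N\S S\(N\S) PP\S N/NP NP (N\NP)\N
CKY chart[0,8] = {N}; S ∉ chart

NO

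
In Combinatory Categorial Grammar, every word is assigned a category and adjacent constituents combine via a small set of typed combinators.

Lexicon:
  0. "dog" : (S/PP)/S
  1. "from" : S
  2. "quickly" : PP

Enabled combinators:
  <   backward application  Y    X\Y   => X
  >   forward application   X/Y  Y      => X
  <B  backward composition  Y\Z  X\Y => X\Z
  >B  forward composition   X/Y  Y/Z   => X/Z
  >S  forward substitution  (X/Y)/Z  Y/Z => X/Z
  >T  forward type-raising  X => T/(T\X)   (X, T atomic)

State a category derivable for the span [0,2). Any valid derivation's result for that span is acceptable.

S/PP

[0,3] S   >
  [0,2] S/PP   >
    [0,1] "dog" : (S/PP)/S
    [1,2] "from" : S
  [2,3] "quickly" : PP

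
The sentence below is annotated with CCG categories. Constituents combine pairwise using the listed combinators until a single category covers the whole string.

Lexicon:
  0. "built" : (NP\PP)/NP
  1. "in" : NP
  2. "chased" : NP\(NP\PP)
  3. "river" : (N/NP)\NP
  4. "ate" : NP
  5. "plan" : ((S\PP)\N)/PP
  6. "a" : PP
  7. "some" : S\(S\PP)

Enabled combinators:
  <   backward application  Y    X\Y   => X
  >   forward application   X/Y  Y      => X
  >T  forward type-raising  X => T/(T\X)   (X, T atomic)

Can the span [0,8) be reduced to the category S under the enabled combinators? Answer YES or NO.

YES

[0,8] S   <
  [0,7] S\PP   <
    [0,5] N   >
      [0,4] N/NP   <
        [0,3] NP   <
          [0,2] NP\PP   >
            [0,1] "built" : (NP\PP)/NP
            [1,2] "in" : NP
          [2,3] "chased" : NP\(NP\PP)
        [3,4] "river" : (N/NP)\NP
      [4,5] "ate" : NP
    [5,7] (S\PP)\N   >
      [5,6] "plan" : ((S\PP)\N)/PP
      [6,7] "a" : PP
  [7,8] "some" : S\(S\PP)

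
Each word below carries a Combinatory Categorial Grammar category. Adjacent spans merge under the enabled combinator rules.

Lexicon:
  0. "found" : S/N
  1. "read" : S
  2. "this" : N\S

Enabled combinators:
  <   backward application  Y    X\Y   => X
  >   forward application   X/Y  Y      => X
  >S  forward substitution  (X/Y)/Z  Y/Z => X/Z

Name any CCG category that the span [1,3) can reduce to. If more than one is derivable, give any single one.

N

[0,3] S   >
  [0,1] "found" : S/N
  [1,3] N   <
    [1,2] "read" : S
    [2,3] "this" : N\S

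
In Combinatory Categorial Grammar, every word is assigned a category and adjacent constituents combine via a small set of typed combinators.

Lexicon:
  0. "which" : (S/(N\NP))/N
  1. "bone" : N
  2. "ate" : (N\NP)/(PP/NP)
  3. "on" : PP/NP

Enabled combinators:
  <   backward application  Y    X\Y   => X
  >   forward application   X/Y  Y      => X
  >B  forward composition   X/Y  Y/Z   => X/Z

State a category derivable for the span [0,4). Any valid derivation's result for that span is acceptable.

[0,4] S   >
  [0,2] S/(N\NP)   >
    [0,1] "which" : (S/(N\NP))/N
    [1,2] "bone" : N
  [2,4] N\NP   >
    [2,3] "ate" : (N\NP)/(PP/NP)
    [3,4] "on" : PP/NP

S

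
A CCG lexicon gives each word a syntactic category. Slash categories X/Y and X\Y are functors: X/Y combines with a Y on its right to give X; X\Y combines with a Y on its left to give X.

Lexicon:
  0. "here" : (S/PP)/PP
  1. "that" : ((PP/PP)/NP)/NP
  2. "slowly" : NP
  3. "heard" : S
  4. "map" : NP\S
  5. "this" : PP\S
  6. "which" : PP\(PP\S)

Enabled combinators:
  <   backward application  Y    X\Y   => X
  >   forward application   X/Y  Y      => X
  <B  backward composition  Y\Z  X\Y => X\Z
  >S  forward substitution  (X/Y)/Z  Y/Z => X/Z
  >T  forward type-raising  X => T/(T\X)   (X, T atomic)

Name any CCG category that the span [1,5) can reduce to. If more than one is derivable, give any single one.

PP/PP

[0,7] S   >
  [0,5] S/PP   >S
    [0,1] "here" : (S/PP)/PP
    [1,5] PP/PP   >
      [1,3] (PP/PP)/NP   >
        [1,2] "that" : ((PP/PP)/NP)/NP
        [2,3] "slowly" : NP
      [3,5] NP   >
        [3,4] NP/(NP\S)   >T
          [3,4] "heard" : S
        [4,5] "map" : NP\S
  [5,7] PP   <
    [5,6] "this" : PP\S
    [6,7] "which" : PP\(PP\S)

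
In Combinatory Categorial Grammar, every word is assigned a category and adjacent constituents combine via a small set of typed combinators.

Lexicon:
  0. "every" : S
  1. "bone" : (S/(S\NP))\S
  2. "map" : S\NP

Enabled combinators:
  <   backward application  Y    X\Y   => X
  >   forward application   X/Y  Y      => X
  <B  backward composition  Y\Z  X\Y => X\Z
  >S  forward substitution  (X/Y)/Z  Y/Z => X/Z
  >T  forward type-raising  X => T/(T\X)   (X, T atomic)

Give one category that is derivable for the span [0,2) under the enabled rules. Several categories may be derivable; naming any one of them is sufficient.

[0,3] S   >
  [0,2] S/(S\NP)   <
    [0,1] "every" : S
    [1,2] "bone" : (S/(S\NP))\S
  [2,3] "map" : S\NP

S/(S\NP)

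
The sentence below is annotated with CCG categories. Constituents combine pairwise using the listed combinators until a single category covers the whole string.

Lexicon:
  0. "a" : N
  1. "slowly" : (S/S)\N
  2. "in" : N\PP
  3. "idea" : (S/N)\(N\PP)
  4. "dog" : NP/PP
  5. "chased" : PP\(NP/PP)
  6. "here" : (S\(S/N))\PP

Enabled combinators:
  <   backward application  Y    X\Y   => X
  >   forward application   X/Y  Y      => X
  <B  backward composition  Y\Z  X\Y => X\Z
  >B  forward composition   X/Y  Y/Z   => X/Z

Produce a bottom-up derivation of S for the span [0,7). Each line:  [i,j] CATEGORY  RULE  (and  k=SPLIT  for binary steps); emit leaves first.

[0,1] N  lex  "a"
[1,2] (S/S)\N  lex  "slowly"
[0,2] S/S  <  k=1
[2,3] N\PP  lex  "in"
[3,4] (S/N)\(N\PP)  lex  "idea"
[2,4] S/N  <  k=3
[0,4] S/N  >B  k=2
[4,5] NP/PP  lex  "dog"
[5,6] PP\(NP/PP)  lex  "chased"
[4,6] PP  <  k=5
[6,7] (S\(S/N))\PP  lex  "here"
[4,7] S\(S/N)  <  k=6
[0,7] S  <  k=4

[0,7] S   <
  [0,4] S/N   >B
    [0,2] S/S   <
      [0,1] "a" : N
      [1,2] "slowly" : (S/S)\N
    [2,4] S/N   <
      [2,3] "in" : N\PP
      [3,4] "idea" : (S/N)\(N\PP)
  [4,7] S\(S/N)   <
    [4,6] PP   <
      [4,5] "dog" : NP/PP
      [5,6] "chased" : PP\(NP/PP)
    [6,7] "here" : (S\(S/N))\PP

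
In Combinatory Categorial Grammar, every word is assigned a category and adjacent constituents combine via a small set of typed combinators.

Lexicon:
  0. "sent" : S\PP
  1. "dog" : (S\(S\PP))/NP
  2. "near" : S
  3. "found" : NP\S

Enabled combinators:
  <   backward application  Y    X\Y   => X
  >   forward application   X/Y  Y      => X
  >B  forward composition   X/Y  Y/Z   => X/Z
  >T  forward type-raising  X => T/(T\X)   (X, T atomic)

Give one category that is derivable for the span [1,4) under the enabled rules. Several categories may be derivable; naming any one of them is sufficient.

[0,4] S   <
  [0,1] "sent" : S\PP
  [1,4] S\(S\PP)   >
    [1,2] "dog" : (S\(S\PP))/NP
    [2,4] NP   <
      [2,3] "near" : S
      [3,4] "found" : NP\S

S\(S\PP)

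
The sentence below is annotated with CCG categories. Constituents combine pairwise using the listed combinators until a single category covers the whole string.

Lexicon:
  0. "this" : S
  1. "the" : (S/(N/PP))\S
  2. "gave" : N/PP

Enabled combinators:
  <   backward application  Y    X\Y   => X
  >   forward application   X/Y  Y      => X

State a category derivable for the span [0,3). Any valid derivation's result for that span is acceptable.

S

[0,3] S   >
  [0,2] S/(N/PP)   <
    [0,1] "this" : S
    [1,2] "the" : (S/(N/PP))\S
  [2,3] "gave" : N/PP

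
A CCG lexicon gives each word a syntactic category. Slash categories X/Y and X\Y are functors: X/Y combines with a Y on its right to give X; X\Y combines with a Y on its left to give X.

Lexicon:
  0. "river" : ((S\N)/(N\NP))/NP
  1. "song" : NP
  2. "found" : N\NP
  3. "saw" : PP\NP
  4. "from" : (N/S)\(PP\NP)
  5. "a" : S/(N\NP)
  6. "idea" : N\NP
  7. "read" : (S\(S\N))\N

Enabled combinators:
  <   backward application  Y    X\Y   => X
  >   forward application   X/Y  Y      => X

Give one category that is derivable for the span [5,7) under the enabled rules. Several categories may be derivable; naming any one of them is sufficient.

S

[0,8] S   <
  [0,3] S\N   >
    [0,2] (S\N)/(N\NP)   >
      [0,1] "river" : ((S\N)/(N\NP))/NP
      [1,2] "song" : NP
    [2,3] "found" : N\NP
  [3,8] S\(S\N)   <
    [3,7] N   >
      [3,5] N/S   <
        [3,4] "saw" : PP\NP
        [4,5] "from" : (N/S)\(PP\NP)
      [5,7] S   >
        [5,6] "a" : S/(N\NP)
        [6,7] "idea" : N\NP
    [7,8] "read" : (S\(S\N))\N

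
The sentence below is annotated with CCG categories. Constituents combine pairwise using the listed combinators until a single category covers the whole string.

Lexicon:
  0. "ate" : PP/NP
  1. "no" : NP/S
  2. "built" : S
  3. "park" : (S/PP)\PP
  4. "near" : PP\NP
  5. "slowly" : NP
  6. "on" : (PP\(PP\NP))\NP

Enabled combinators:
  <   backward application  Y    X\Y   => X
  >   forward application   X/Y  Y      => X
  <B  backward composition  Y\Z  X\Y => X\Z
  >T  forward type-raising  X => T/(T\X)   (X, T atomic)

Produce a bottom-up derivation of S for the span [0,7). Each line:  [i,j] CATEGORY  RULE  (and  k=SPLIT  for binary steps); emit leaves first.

[0,7] S   >
  [0,4] S/PP   <
    [0,3] PP   >
      [0,1] "ate" : PP/NP
      [1,3] NP   >
        [1,2] "no" : NP/S
        [2,3] "built" : S
    [3,4] "park" : (S/PP)\PP
  [4,7] PP   <
    [4,5] "near" : PP\NP
    [5,7] PP\(PP\NP)   <
      [5,6] "slowly" : NP
      [6,7] "on" : (PP\(PP\NP))\NP

[0,1] PP/NP  lex  "ate"
[1,2] NP/S  lex  "no"
[2,3] S  lex  "built"
[1,3] NP  >  k=2
[0,3] PP  >  k=1
[3,4] (S/PP)\PP  lex  "park"
[0,4] S/PP  <  k=3
[4,5] PP\NP  lex  "near"
[5,6] NP  lex  "slowly"
[6,7] (PP\(PP\NP))\NP  lex  "on"
[5,7] PP\(PP\NP)  <  k=6
[4,7] PP  <  k=5
[0,7] S  >  k=4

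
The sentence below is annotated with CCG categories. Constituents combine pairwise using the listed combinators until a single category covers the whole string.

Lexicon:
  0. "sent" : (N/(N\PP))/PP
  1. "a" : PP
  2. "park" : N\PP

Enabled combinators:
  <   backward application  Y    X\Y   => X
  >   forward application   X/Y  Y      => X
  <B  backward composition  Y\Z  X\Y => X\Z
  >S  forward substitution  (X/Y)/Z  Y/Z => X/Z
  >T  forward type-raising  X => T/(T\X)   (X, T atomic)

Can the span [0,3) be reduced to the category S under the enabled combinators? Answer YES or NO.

NO

(N/(N\PP))/PP PP N\PP
CKY chart[0,3] = {N, N/(N\N), NP/(NP\N), PP/(PP\N), S/(S\N)}; S ∉ chart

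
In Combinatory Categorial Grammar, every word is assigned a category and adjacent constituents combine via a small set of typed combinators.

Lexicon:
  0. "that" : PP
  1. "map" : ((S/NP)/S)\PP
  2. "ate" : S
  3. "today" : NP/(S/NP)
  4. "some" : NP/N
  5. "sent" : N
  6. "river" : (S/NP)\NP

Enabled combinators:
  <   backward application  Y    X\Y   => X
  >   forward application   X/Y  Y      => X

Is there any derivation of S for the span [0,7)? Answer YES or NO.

[0,7] S   >
  [0,3] S/NP   >
    [0,2] (S/NP)/S   <
      [0,1] "that" : PP
      [1,2] "map" : ((S/NP)/S)\PP
    [2,3] "ate" : S
  [3,7] NP   >
    [3,4] "today" : NP/(S/NP)
    [4,7] S/NP   <
      [4,6] NP   >
        [4,5] "some" : NP/N
        [5,6] "sent" : N
      [6,7] "river" : (S/NP)\NP

YES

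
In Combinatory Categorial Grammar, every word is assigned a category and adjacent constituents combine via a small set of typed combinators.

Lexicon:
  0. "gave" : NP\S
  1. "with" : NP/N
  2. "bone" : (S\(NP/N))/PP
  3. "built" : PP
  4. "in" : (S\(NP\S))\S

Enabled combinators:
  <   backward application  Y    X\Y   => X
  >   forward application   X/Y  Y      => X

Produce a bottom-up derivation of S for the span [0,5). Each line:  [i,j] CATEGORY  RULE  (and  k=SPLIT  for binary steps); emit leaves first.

[0,1] NP\S  lex  "gave"
[1,2] NP/N  lex  "with"
[2,3] (S\(NP/N))/PP  lex  "bone"
[3,4] PP  lex  "built"
[2,4] S\(NP/N)  >  k=3
[1,4] S  <  k=2
[4,5] (S\(NP\S))\S  lex  "in"
[1,5] S\(NP\S)  <  k=4
[0,5] S  <  k=1

[0,5] S   <
  [0,1] "gave" : NP\S
  [1,5] S\(NP\S)   <
    [1,4] S   <
      [1,2] "with" : NP/N
      [2,4] S\(NP/N)   >
        [2,3] "bone" : (S\(NP/N))/PP
        [3,4] "built" : PP
    [4,5] "in" : (S\(NP\S))\S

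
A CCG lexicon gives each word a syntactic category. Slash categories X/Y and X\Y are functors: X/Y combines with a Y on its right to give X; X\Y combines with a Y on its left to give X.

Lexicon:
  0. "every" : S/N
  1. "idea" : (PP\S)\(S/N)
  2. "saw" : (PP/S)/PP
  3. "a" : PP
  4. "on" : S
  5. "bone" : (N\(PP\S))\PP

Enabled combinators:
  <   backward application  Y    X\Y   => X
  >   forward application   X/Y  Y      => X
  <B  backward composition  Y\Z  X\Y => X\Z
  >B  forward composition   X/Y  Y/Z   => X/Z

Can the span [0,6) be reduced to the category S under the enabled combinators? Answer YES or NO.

S/N (PP\S)\(S/N) (PP/S)/PP PP S (N\(PP\S))\PP
CKY chart[0,6] = {N}; S ∉ chart

NO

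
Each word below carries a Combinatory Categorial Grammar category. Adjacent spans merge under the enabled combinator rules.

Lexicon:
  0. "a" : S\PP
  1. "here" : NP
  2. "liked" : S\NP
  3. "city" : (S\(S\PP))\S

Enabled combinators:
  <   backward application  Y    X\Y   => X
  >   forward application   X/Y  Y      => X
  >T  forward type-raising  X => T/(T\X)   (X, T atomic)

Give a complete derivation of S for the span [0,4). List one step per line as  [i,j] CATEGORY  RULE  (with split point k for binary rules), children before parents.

[0,4] S   <
  [0,1] "a" : S\PP
  [1,4] S\(S\PP)   <
    [1,3] S   <
      [1,2] "here" : NP
      [2,3] "liked" : S\NP
    [3,4] "city" : (S\(S\PP))\S

[0,1] S\PP  lex  "a"
[1,2] NP  lex  "here"
[2,3] S\NP  lex  "liked"
[1,3] S  <  k=2
[3,4] (S\(S\PP))\S  lex  "city"
[1,4] S\(S\PP)  <  k=3
[0,4] S  <  k=1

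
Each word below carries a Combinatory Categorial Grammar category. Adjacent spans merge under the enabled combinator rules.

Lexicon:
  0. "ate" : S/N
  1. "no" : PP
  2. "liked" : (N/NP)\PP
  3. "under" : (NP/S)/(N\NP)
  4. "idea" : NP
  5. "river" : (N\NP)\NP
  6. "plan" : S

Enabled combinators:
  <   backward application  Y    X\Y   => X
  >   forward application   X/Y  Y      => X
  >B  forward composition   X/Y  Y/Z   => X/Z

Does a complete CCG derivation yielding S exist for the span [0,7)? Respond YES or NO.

YES

[0,7] S   >
  [0,1] "ate" : S/N
  [1,7] N   >
    [1,3] N/NP   <
      [1,2] "no" : PP
      [2,3] "liked" : (N/NP)\PP
    [3,7] NP   >
      [3,6] NP/S   >
        [3,4] "under" : (NP/S)/(N\NP)
        [4,6] N\NP   <
          [4,5] "idea" : NP
          [5,6] "river" : (N\NP)\NP
      [6,7] "plan" : S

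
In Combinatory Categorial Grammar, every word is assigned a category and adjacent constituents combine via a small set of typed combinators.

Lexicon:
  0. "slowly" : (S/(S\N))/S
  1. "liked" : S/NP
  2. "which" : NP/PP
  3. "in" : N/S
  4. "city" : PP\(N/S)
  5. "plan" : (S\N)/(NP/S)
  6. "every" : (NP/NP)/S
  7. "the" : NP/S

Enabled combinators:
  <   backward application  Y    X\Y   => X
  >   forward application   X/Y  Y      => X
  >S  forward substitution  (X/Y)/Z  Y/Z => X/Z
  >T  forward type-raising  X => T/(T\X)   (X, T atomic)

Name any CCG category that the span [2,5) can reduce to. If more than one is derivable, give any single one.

NP

[0,8] S   >
  [0,5] S/(S\N)   >
    [0,1] "slowly" : (S/(S\N))/S
    [1,5] S   >
      [1,2] "liked" : S/NP
      [2,5] NP   >
        [2,3] "which" : NP/PP
        [3,5] PP   <
          [3,4] "in" : N/S
          [4,5] "city" : PP\(N/S)
  [5,8] S\N   >
    [5,6] "plan" : (S\N)/(NP/S)
    [6,8] NP/S   >S
      [6,7] "every" : (NP/NP)/S
      [7,8] "the" : NP/S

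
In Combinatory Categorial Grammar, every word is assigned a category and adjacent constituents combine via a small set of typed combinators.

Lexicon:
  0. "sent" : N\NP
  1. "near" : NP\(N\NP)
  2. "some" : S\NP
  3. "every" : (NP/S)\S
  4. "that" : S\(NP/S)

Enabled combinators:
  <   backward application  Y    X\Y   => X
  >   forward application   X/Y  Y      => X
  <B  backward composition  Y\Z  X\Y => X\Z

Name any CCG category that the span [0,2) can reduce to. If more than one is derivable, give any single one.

[0,5] S   <
  [0,4] NP/S   <
    [0,3] S   <
      [0,2] NP   <
        [0,1] "sent" : N\NP
        [1,2] "near" : NP\(N\NP)
      [2,3] "some" : S\NP
    [3,4] "every" : (NP/S)\S
  [4,5] "that" : S\(NP/S)

NP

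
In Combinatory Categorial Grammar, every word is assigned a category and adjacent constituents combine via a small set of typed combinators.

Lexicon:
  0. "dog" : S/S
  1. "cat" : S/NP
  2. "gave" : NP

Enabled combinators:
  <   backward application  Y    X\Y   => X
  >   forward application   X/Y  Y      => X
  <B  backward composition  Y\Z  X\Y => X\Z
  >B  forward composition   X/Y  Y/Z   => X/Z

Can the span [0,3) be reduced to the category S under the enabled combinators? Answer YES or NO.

[0,3] S   >
  [0,2] S/NP   >B
    [0,1] "dog" : S/S
    [1,2] "cat" : S/NP
  [2,3] "gave" : NP

YES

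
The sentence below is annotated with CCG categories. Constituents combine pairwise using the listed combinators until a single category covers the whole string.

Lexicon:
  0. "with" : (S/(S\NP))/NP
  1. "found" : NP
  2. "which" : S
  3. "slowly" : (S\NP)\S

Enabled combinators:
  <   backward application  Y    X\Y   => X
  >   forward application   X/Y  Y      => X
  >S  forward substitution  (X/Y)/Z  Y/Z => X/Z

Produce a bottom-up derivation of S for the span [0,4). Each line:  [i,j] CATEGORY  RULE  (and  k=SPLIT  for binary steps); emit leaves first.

[0,1] (S/(S\NP))/NP  lex  "with"
[1,2] NP  lex  "found"
[0,2] S/(S\NP)  >  k=1
[2,3] S  lex  "which"
[3,4] (S\NP)\S  lex  "slowly"
[2,4] S\NP  <  k=3
[0,4] S  >  k=2

[0,4] S   >
  [0,2] S/(S\NP)   >
    [0,1] "with" : (S/(S\NP))/NP
    [1,2] "found" : NP
  [2,4] S\NP   <
    [2,3] "which" : S
    [3,4] "slowly" : (S\NP)\S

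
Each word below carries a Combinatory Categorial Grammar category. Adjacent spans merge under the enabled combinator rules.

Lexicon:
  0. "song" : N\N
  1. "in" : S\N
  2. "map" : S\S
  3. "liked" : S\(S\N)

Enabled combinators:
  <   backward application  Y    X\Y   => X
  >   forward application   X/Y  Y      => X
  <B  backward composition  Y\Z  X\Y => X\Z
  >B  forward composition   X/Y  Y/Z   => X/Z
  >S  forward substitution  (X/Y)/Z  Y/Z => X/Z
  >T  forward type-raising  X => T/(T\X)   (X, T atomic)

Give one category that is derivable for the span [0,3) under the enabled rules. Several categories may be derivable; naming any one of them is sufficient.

[0,4] S   <
  [0,3] S\N   <B
    [0,2] S\N   <B
      [0,1] "song" : N\N
      [1,2] "in" : S\N
    [2,3] "map" : S\S
  [3,4] "liked" : S\(S\N)

S\N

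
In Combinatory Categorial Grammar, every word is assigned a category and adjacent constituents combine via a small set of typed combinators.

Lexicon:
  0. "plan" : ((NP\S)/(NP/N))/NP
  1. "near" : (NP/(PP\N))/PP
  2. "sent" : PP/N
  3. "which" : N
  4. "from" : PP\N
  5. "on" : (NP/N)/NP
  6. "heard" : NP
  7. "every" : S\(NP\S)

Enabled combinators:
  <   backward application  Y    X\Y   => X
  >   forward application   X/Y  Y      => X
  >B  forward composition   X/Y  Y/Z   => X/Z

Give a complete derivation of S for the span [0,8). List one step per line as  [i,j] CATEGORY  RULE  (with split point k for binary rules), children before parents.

[0,1] ((NP\S)/(NP/N))/NP  lex  "plan"
[1,2] (NP/(PP\N))/PP  lex  "near"
[2,3] PP/N  lex  "sent"
[3,4] N  lex  "which"
[2,4] PP  >  k=3
[1,4] NP/(PP\N)  >  k=2
[4,5] PP\N  lex  "from"
[1,5] NP  >  k=4
[0,5] (NP\S)/(NP/N)  >  k=1
[5,6] (NP/N)/NP  lex  "on"
[6,7] NP  lex  "heard"
[5,7] NP/N  >  k=6
[0,7] NP\S  >  k=5
[7,8] S\(NP\S)  lex  "every"
[0,8] S  <  k=7

[0,8] S   <
  [0,7] NP\S   >
    [0,5] (NP\S)/(NP/N)   >
      [0,1] "plan" : ((NP\S)/(NP/N))/NP
      [1,5] NP   >
        [1,4] NP/(PP\N)   >
          [1,2] "near" : (NP/(PP\N))/PP
          [2,4] PP   >
            [2,3] "sent" : PP/N
            [3,4] "which" : N
        [4,5] "from" : PP\N
    [5,7] NP/N   >
      [5,6] "on" : (NP/N)/NP
      [6,7] "heard" : NP
  [7,8] "every" : S\(NP\S)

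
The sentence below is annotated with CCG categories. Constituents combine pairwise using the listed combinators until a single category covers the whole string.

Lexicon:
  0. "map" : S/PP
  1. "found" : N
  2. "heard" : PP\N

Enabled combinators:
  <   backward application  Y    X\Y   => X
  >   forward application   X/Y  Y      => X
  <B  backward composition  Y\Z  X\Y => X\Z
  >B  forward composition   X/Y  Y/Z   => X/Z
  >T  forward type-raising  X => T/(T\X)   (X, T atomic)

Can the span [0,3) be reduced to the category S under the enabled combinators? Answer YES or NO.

[0,3] S   >
  [0,1] "map" : S/PP
  [1,3] PP   >
    [1,2] PP/(PP\N)   >T
      [1,2] "found" : N
    [2,3] "heard" : PP\N

YES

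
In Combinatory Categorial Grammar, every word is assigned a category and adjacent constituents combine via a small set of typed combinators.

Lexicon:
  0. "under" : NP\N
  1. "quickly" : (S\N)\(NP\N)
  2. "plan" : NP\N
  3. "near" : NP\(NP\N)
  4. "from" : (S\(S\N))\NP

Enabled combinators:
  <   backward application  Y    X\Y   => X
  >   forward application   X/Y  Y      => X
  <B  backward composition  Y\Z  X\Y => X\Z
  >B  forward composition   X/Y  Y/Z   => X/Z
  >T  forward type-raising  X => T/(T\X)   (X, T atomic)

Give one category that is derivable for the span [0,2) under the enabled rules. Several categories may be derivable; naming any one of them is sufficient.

S\N

[0,5] S   <
  [0,2] S\N   <
    [0,1] "under" : NP\N
    [1,2] "quickly" : (S\N)\(NP\N)
  [2,5] S\(S\N)   <
    [2,4] NP   <
      [2,3] "plan" : NP\N
      [3,4] "near" : NP\(NP\N)
    [4,5] "from" : (S\(S\N))\NP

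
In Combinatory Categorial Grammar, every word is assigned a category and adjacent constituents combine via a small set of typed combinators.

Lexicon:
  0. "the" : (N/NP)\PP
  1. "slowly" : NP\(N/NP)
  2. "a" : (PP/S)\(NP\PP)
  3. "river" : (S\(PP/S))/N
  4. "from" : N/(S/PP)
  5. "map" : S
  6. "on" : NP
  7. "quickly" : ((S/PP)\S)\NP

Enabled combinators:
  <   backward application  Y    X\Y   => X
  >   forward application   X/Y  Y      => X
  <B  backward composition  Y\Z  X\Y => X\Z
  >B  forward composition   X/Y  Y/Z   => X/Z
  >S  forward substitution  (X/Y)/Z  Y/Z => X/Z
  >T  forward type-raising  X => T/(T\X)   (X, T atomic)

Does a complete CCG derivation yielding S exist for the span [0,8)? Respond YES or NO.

YES

[0,8] S   <
  [0,3] PP/S   <
    [0,2] NP\PP   <B
      [0,1] "the" : (N/NP)\PP
      [1,2] "slowly" : NP\(N/NP)
    [2,3] "a" : (PP/S)\(NP\PP)
  [3,8] S\(PP/S)   >
    [3,4] "river" : (S\(PP/S))/N
    [4,8] N   >
      [4,5] "from" : N/(S/PP)
      [5,8] S/PP   <
        [5,6] "map" : S
        [6,8] (S/PP)\S   <
          [6,7] "on" : NP
          [7,8] "quickly" : ((S/PP)\S)\NP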